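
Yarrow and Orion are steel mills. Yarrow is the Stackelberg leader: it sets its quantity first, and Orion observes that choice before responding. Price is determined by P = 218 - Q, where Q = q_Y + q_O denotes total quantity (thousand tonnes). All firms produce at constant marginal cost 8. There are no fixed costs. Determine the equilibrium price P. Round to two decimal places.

60.50

The follower Orion best-responds to any q_Y: π_O = (218 - Q)q_O - 8q_O.
∂π_O/∂q_O = 210 - q_Y - 2q_O = 0 gives the reaction function q_O = (210 - q_Y)/2.
Yarrow substitutes q_O(q_Y) into its own profit: π_Y = q_Y(218 - q_Y - (210 - q_Y)/2) - 8q_Y = (113 - (1/2)q_Y)q_Y - 8q_Y.
The leader's first-order condition 105 - q_Y = 0 yields q_Y = 105.
Then q_O = (210 - 105)/2 = 105/2.
Total output Q = 315/2, so price P = 218 - 315/2 = 121/2.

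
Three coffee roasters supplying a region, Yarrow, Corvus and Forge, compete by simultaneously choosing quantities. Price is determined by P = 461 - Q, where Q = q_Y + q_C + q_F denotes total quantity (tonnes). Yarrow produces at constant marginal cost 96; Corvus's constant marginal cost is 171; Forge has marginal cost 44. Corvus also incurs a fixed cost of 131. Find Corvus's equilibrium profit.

353

Yarrow's profit: π_Y = (461 - Q)q_Y - (96q_Y). Setting ∂π_Y/∂q_Y = 0: 365 - 2q_Y - (q_C + q_F) = 0.
Corvus's profit: π_C = (461 - Q)q_C - (171q_C). Setting ∂π_C/∂q_C = 0: 290 - 2q_C - (q_Y + q_F) = 0.
Forge's first-order condition: 417 - 2q_F - (q_Y + q_C) = 0.
Adding the 3 first-order conditions: 1072 − 4Q = 0, so Q = 268.
Back-substituting: q_Y = (365 − 268) = 97, q_C = (290 − 268) = 22, q_F = (417 − 268) = 149.
Price P = 461 - 268 = 193.
Corvus's profit: (193 - 171)·22 - 131 = 353.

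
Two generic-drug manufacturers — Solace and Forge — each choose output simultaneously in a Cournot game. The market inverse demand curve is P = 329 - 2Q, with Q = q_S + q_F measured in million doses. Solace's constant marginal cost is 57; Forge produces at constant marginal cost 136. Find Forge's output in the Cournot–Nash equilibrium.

19

Solace's profit: π_S = (329 - 2Q)q_S - (57q_S). Setting ∂π_S/∂q_S = 0: 272 - 4q_S - 2(q_F) = 0.
Forge's profit: π_F = (329 - 2Q)q_F - (136q_F). Setting ∂π_F/∂q_F = 0: 193 - 4q_F - 2(q_S) = 0.
Best responses: q_S = (272 - 2q_F)/4, q_F = (193 - 2q_S)/4.
Solving the pair: q_S = 117/2, q_F = 19.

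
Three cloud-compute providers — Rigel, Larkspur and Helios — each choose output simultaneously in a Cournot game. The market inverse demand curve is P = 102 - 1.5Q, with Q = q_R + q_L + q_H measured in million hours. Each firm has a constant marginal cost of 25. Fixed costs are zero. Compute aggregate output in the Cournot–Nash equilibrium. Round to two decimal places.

38.50

Each firm earns π_i = (102 - 1.5Q)q_i - 25q_i.
Setting ∂π_i/∂q_i = 0 with rivals' quantities fixed: 77 - 3q_i - (3/2)·Σ_{j≠i} q_j = 0.
By symmetry each firm produces the same amount; substituting Σ_{j≠i} q_j = 2q_i yields q_i = 77/6.
Total output Q = 77/6 + 77/6 + 77/6 = 77/2.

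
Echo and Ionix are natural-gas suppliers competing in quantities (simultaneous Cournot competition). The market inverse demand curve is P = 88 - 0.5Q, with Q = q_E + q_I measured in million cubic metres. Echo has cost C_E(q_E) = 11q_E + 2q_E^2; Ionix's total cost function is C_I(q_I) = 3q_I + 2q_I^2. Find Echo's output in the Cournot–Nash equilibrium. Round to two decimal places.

13.84

Echo's profit: π_E = (88 - 0.5Q)q_E - (11q_E + 2q_E²). Setting ∂π_E/∂q_E = 0: 77 - 5q_E - (1/2)(q_I) = 0.
Ionix's first-order condition: 85 - 5q_I - (1/2)(q_E) = 0.
Rearranging gives the reaction functions q_E = (77 - (1/2)q_I)/5 and q_I = (85 - (1/2)q_E)/5.
Solving the pair: q_E = 1370/99, q_I = 1546/99.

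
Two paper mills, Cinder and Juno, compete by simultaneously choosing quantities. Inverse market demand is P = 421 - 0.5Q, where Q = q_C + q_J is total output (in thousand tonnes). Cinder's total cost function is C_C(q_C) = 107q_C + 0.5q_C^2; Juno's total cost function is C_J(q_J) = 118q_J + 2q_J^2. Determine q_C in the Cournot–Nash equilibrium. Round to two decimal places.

145.49

Cinder's profit: π_C = (421 - 0.5Q)q_C - (107q_C + (1/2)q_C²). Setting ∂π_C/∂q_C = 0: 314 - 2q_C - (1/2)(q_J) = 0.
Juno's first-order condition: 303 - 5q_J - (1/2)(q_C) = 0.
Rearranging gives the reaction functions q_C = (314 - (1/2)q_J)/2 and q_J = (303 - (1/2)q_C)/5.
Solving the pair: q_C = 145.4872, q_J = 1796/39.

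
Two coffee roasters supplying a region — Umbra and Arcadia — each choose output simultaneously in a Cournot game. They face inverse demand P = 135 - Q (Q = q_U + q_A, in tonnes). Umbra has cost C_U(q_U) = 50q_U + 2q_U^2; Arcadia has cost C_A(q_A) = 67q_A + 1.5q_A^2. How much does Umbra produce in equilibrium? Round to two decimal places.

12.31

Umbra's profit: π_U = (135 - Q)q_U - (50q_U + 2q_U²). Setting ∂π_U/∂q_U = 0: 85 - 6q_U - (q_A) = 0.
Arcadia's profit: π_A = (135 - Q)q_A - (67q_A + (3/2)q_A²). Setting ∂π_A/∂q_A = 0: 68 - 5q_A - (q_U) = 0.
Rearranging gives the reaction functions q_U = (85 - q_A)/6 and q_A = (68 - q_U)/5.
Substituting one into the other gives q_U = 357/29 and q_A = 323/29.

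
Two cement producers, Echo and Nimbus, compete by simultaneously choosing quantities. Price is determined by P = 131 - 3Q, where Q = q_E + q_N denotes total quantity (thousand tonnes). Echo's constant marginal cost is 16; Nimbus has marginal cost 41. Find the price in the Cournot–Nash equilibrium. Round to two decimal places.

Echo's profit: π_E = (131 - 3Q)q_E - (16q_E). Setting ∂π_E/∂q_E = 0: 115 - 6q_E - 3(q_N) = 0.
Nimbus's profit: π_N = (131 - 3Q)q_N - (41q_N). Setting ∂π_N/∂q_N = 0: 90 - 6q_N - 3(q_E) = 0.
Rearranging gives the reaction functions q_E = (115 - 3q_N)/6 and q_N = (90 - 3q_E)/6.
Solving the pair: q_E = 140/9, q_N = 65/9.
Total output Q = 205/9, so price P = 131 - 3·(205/9) = 188/3.

62.67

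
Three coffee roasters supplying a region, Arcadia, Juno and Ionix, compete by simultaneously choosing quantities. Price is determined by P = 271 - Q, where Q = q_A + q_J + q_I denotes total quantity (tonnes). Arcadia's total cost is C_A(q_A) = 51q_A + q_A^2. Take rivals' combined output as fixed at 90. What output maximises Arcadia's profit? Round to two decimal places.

With rivals' combined output fixed at 90, Arcadia's profit is π_A = (271 - 90 - q_A)q_A - (51q_A + q_A²) = (181 - q_A)q_A - (51q_A + q_A²).
∂π_A/∂q_A = 130 - 4q_A = 0, so q_A = 65/2.

32.50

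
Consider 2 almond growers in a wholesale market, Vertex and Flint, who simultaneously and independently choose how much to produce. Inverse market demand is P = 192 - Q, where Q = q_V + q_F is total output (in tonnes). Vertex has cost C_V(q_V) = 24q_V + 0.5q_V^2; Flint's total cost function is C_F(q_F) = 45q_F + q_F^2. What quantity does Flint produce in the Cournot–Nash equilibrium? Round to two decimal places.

24.82

Vertex's profit: π_V = (192 - Q)q_V - (24q_V + (1/2)q_V²). Setting ∂π_V/∂q_V = 0: 168 - 3q_V - (q_F) = 0.
Flint's first-order condition: 147 - 4q_F - (q_V) = 0.
So q_V = (168 - q_F)/3 and q_F = (147 - q_V)/4.
Substituting one into the other gives q_V = 525/11 and q_F = 273/11.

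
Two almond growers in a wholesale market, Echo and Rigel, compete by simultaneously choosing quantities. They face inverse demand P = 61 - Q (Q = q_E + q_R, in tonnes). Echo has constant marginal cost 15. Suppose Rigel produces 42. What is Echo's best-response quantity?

With the rival's output fixed at 42, Echo's profit is π_E = (61 - 42 - q_E)q_E - (15q_E) = (19 - q_E)q_E - (15q_E).
∂π_E/∂q_E = 4 - 2q_E = 0, so q_E = 2.

2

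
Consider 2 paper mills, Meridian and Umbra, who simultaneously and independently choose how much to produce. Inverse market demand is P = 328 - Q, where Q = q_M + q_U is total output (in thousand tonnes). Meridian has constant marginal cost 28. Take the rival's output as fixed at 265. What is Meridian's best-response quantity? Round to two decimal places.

With the rival's output fixed at 265, Meridian's profit is π_M = (328 - 265 - q_M)q_M - (28q_M) = (63 - q_M)q_M - (28q_M).
∂π_M/∂q_M = 35 - 2q_M = 0, so q_M = 35/2.

17.50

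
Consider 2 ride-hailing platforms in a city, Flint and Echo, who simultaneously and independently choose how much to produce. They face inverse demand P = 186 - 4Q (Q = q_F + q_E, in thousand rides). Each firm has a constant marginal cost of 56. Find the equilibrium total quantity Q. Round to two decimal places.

21.67

Each firm earns π_i = (186 - 4Q)q_i - 56q_i.
First-order condition (treating rivals' output as given): 130 - 8q_i - 4q_j = 0.
By symmetry each firm produces the same amount; substituting q_j = q_i yields q_i = 130/12 = 65/6.
Total output Q = 65/6 + 65/6 = 65/3.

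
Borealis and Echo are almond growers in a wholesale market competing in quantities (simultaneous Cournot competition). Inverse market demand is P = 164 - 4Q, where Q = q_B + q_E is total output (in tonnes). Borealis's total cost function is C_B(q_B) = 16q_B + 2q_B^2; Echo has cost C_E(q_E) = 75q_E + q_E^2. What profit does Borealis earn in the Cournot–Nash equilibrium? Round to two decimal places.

700.84

Borealis's profit: π_B = (164 - 4Q)q_B - (16q_B + 2q_B²). Setting ∂π_B/∂q_B = 0: 148 - 12q_B - 4(q_E) = 0.
Echo's profit: π_E = (164 - 4Q)q_E - (75q_E + q_E²). Setting ∂π_E/∂q_E = 0: 89 - 10q_E - 4(q_B) = 0.
Best responses: q_B = (148 - 4q_E)/12, q_E = (89 - 4q_B)/10.
Substituting one into the other gives q_B = 281/26 and q_E = 119/26.
Price P = 164 - 4·(200/13) = 1332/13.
Borealis's profit: (1332/13)·(281/26) - 16·(281/26) - 2(281/26)² = 700.8373.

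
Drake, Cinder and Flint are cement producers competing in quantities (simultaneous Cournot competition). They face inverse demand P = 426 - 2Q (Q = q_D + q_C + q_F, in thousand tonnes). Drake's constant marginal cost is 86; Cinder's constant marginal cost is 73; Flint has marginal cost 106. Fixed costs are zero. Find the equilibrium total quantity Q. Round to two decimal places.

126.63

Drake's profit: π_D = (426 - 2Q)q_D - (86q_D). Setting ∂π_D/∂q_D = 0: 340 - 4q_D - 2(q_C + q_F) = 0.
Cinder's first-order condition: 353 - 4q_C - 2(q_D + q_F) = 0.
Flint's first-order condition: 320 - 4q_F - 2(q_D + q_C) = 0.
Summing all 3 equations gives 1013 − 8Q = 0, hence Q = 1013/8.
Back-substituting: q_D = (340 − 1013/4)/2 = 347/8, q_C = (353 − 1013/4)/2 = 399/8, q_F = (320 − 1013/4)/2 = 267/8.
Total output Q = 347/8 + 399/8 + 267/8 = 1013/8.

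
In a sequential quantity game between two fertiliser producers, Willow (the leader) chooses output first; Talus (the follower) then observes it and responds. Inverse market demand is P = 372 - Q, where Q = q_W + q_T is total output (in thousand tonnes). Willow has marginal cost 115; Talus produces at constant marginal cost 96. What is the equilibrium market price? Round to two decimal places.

174.50

The follower Talus best-responds to any q_W: π_T = (372 - Q)q_T - 96q_T.
Follower FOC: 276 - q_W - 2q_T = 0, so q_T(q_W) = (276 - q_W)/2.
The leader anticipates this reaction. Substituting into P = 372 - Q gives P = 234 - (1/2)q_W, so π_W = (234 - (1/2)q_W)q_W - 115q_W.
Leader FOC: 119 - q_W = 0, so q_W = 119.
Then q_T = (276 - 119)/2 = 157/2.
Total output Q = 395/2, so price P = 372 - 395/2 = 349/2.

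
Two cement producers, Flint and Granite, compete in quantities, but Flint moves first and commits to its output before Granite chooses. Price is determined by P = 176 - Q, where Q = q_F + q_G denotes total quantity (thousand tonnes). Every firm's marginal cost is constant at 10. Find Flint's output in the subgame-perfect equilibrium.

83

Solve by backward induction. Given q_F, the follower Granite maximises π_G = (176 - q_F - q_G)q_G - 10q_G.
∂π_G/∂q_G = 166 - q_F - 2q_G = 0 gives the reaction function q_G = (166 - q_F)/2.
The leader anticipates this reaction. Substituting into P = 176 - Q gives P = 93 - (1/2)q_F, so π_F = (93 - (1/2)q_F)q_F - 10q_F.
Leader FOC: 83 - q_F = 0, so q_F = 83.
Then q_G = (166 - 83)/2 = 83/2.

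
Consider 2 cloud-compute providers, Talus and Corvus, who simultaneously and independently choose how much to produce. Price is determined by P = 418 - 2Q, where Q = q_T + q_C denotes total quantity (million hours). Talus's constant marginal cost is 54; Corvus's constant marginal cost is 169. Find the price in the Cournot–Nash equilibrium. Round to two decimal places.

Talus's profit: π_T = (418 - 2Q)q_T - (54q_T). Setting ∂π_T/∂q_T = 0: 364 - 4q_T - 2(q_C) = 0.
Corvus's first-order condition: 249 - 4q_C - 2(q_T) = 0.
Best responses: q_T = (364 - 2q_C)/4, q_C = (249 - 2q_T)/4.
Solving the pair: q_T = 479/6, q_C = 67/3.
Total output Q = 613/6, so price P = 418 - 2·(613/6) = 641/3.

213.67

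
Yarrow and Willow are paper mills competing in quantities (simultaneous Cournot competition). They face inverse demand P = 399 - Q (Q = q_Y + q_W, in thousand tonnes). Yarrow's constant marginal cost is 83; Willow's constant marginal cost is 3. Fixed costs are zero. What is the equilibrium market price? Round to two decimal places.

161.67

Yarrow's profit: π_Y = (399 - Q)q_Y - (83q_Y). Setting ∂π_Y/∂q_Y = 0: 316 - 2q_Y - (q_W) = 0.
Willow's profit: π_W = (399 - Q)q_W - (3q_W). Setting ∂π_W/∂q_W = 0: 396 - 2q_W - (q_Y) = 0.
So q_Y = (316 - q_W)/2 and q_W = (396 - q_Y)/2.
Substituting one into the other gives q_Y = 236/3 and q_W = 476/3.
Total output Q = 712/3, so price P = 399 - 712/3 = 485/3.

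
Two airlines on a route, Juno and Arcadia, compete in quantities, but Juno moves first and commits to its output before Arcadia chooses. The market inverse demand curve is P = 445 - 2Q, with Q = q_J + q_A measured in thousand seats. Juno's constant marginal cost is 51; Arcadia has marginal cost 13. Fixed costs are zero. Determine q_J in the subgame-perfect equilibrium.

89

Solve by backward induction. Given q_J, the follower Arcadia maximises π_A = (445 - 2q_J - 2q_A)q_A - 13q_A.
∂π_A/∂q_A = 432 - 2q_J - 4q_A = 0 gives the reaction function q_A = (432 - 2q_J)/4.
The leader anticipates this reaction. Substituting into P = 445 - 2Q gives P = 229 - q_J, so π_J = (229 - q_J)q_J - 51q_J.
Maximising: ∂π_J/∂q_J = 178 - 2q_J = 0, giving q_J = 89.
Then q_A = (432 - 2·89)/4 = 127/2.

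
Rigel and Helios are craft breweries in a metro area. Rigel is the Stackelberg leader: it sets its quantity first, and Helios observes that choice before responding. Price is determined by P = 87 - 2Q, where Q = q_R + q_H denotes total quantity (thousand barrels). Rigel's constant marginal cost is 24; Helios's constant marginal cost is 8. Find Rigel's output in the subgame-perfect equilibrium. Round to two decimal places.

11.75

Solve by backward induction. Given q_R, the follower Helios maximises π_H = (87 - 2q_R - 2q_H)q_H - 8q_H.
Follower FOC: 79 - 2q_R - 4q_H = 0, so q_H(q_R) = (79 - 2q_R)/4.
The leader anticipates this reaction. Substituting into P = 87 - 2Q gives P = 95/2 - q_R, so π_R = (95/2 - q_R)q_R - 24q_R.
Maximising: ∂π_R/∂q_R = 47/2 - 2q_R = 0, giving q_R = 47/4.
Then q_H = (79 - 2·(47/4))/4 = 111/8.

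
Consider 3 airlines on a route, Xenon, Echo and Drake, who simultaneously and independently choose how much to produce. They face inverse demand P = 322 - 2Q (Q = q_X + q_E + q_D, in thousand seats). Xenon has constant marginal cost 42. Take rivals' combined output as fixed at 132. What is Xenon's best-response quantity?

4

With rivals' combined output fixed at 132, Xenon's profit is π_X = (322 - 2·132 - 2q_X)q_X - (42q_X) = (58 - 2q_X)q_X - (42q_X).
∂π_X/∂q_X = 16 - 4q_X = 0, so q_X = 4.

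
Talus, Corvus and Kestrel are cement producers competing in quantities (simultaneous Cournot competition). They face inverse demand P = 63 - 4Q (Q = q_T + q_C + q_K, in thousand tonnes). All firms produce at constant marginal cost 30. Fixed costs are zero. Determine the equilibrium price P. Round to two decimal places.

38.25

A representative firm's profit is π_i = q_i(63 - 4Q) - 30q_i.
Setting ∂π_i/∂q_i = 0 with rivals' quantities fixed: 33 - 8q_i - 4·Σ_{j≠i} q_j = 0.
By symmetry each firm produces the same amount; substituting Σ_{j≠i} q_j = 2q_i yields q_i = 33/16.
Total output Q = 99/16, so price P = 63 - 4·(99/16) = 153/4.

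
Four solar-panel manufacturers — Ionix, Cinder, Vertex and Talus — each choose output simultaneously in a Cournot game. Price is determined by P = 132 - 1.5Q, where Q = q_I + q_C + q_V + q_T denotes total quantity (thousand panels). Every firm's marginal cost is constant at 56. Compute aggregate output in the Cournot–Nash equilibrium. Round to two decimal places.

Each firm earns π_i = (132 - 1.5Q)q_i - 56q_i.
Setting ∂π_i/∂q_i = 0 with rivals' quantities fixed: 76 - 3q_i - (3/2)·Σ_{j≠i} q_j = 0.
With identical firms every q_j equals q_i, so Σ_{j≠i} q_j = 3q_i and 76 = (15/2)q_i, giving q_i = 152/15.
Total output Q = 152/15 + 152/15 + 152/15 + 152/15 = 608/15.

40.53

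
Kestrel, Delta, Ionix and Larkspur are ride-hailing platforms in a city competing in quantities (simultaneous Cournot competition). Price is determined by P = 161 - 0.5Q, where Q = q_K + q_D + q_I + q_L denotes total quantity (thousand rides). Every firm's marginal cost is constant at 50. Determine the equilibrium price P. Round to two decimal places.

72.20

A representative firm's profit is π_i = q_i(161 - 0.5Q) - 50q_i.
Setting ∂π_i/∂q_i = 0 with rivals' quantities fixed: 111 - q_i - (1/2)·Σ_{j≠i} q_j = 0.
By symmetry each firm produces the same amount; substituting Σ_{j≠i} q_j = 3q_i yields q_i = 111/(5/2) = 222/5.
Total output Q = 888/5, so price P = 161 - (1/2)·(888/5) = 361/5.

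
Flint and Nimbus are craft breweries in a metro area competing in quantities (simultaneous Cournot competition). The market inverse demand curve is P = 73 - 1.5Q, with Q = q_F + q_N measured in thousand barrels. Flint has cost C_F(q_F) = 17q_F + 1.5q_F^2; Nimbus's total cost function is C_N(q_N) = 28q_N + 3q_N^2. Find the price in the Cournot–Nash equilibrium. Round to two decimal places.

Flint's profit: π_F = (73 - 1.5Q)q_F - (17q_F + (3/2)q_F²). Setting ∂π_F/∂q_F = 0: 56 - 6q_F - (3/2)(q_N) = 0.
Nimbus's profit: π_N = (73 - 1.5Q)q_N - (28q_N + 3q_N²). Setting ∂π_N/∂q_N = 0: 45 - 9q_N - (3/2)(q_F) = 0.
Rearranging gives the reaction functions q_F = (56 - (3/2)q_N)/6 and q_N = (45 - (3/2)q_F)/9.
Solving the pair: q_F = 194/23, q_N = 248/69.
Total output Q = 830/69, so price P = 73 - (3/2)·(830/69) = 1264/23.

54.96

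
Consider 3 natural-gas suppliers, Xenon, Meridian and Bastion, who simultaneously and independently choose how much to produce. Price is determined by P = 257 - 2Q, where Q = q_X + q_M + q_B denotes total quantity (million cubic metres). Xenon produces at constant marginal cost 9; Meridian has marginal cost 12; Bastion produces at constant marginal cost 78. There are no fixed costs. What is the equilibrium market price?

Xenon's profit: π_X = (257 - 2Q)q_X - (9q_X). Setting ∂π_X/∂q_X = 0: 248 - 4q_X - 2(q_M + q_B) = 0.
Meridian's first-order condition: 245 - 4q_M - 2(q_X + q_B) = 0.
Bastion's profit: π_B = (257 - 2Q)q_B - (78q_B). Setting ∂π_B/∂q_B = 0: 179 - 4q_B - 2(q_X + q_M) = 0.
Adding the 3 conditions: 672 − 4Q − 4Q = 0, i.e. Q = 84.
Back-substituting: q_X = (248 − 168)/2 = 40, q_M = (245 − 168)/2 = 77/2, q_B = (179 − 168)/2 = 11/2.
Total output Q = 84, so price P = 257 - 2·84 = 89.

89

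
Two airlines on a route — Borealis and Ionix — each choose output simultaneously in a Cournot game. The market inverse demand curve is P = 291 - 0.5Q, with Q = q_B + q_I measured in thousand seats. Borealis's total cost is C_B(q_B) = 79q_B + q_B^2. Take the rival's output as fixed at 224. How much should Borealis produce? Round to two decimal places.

33.33

With the rival's output fixed at 224, Borealis's profit is π_B = (291 - (1/2)·224 - (1/2)q_B)q_B - (79q_B + q_B²) = (179 - (1/2)q_B)q_B - (79q_B + q_B²).
∂π_B/∂q_B = 100 - 3q_B = 0, so q_B = 100/3.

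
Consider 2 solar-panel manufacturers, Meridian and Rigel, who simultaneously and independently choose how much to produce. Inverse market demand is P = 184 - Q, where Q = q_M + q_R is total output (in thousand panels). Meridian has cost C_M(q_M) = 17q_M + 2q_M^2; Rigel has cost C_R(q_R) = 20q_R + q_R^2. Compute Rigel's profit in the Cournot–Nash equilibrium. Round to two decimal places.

2523.59

Meridian's profit: π_M = (184 - Q)q_M - (17q_M + 2q_M²). Setting ∂π_M/∂q_M = 0: 167 - 6q_M - (q_R) = 0.
Rigel's first-order condition: 164 - 4q_R - (q_M) = 0.
Best responses: q_M = (167 - q_R)/6, q_R = (164 - q_M)/4.
Substituting one into the other gives q_M = 504/23 and q_R = 817/23.
Price P = 184 - 1321/23 = 126.5652.
Rigel's profit: 126.5652·(817/23) - 20·(817/23) - (817/23)² = 2523.5879.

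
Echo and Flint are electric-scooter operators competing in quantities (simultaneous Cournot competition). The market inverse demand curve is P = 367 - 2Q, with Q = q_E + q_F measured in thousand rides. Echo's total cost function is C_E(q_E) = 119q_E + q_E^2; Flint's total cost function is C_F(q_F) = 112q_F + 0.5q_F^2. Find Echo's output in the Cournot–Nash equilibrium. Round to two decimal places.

Echo's profit: π_E = (367 - 2Q)q_E - (119q_E + q_E²). Setting ∂π_E/∂q_E = 0: 248 - 6q_E - 2(q_F) = 0.
Flint's first-order condition: 255 - 5q_F - 2(q_E) = 0.
Best responses: q_E = (248 - 2q_F)/6, q_F = (255 - 2q_E)/5.
Solving the pair: q_E = 365/13, q_F = 517/13.

28.08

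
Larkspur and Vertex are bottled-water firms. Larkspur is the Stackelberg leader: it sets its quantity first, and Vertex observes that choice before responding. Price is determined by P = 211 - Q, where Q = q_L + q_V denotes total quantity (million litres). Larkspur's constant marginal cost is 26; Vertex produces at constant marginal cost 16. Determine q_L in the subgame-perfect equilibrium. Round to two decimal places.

87.50

Solve by backward induction. Given q_L, the follower Vertex maximises π_V = (211 - q_L - q_V)q_V - 16q_V.
Follower FOC: 195 - q_L - 2q_V = 0, so q_V(q_L) = (195 - q_L)/2.
The leader anticipates this reaction. Substituting into P = 211 - Q gives P = 227/2 - (1/2)q_L, so π_L = (227/2 - (1/2)q_L)q_L - 26q_L.
Maximising: ∂π_L/∂q_L = 175/2 - q_L = 0, giving q_L = 175/2.
Then q_V = (195 - 175/2)/2 = 215/4.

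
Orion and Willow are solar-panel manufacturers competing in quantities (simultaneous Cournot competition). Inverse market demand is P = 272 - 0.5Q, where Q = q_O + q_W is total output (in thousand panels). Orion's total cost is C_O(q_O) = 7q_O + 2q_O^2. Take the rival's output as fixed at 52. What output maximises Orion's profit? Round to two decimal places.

With the rival's output fixed at 52, Orion's profit is π_O = (272 - (1/2)·52 - (1/2)q_O)q_O - (7q_O + 2q_O²) = (246 - (1/2)q_O)q_O - (7q_O + 2q_O²).
∂π_O/∂q_O = 239 - 5q_O = 0, so q_O = 239/5.

47.80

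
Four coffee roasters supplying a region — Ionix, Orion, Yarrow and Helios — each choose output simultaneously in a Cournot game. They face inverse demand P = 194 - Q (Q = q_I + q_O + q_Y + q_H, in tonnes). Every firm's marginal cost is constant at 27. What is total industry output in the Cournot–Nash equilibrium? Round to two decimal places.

A representative firm's profit is π_i = q_i(194 - Q) - 27q_i.
First-order condition (treating rivals' output as given): 167 - 2q_i - Σ_{j≠i} q_j = 0.
By symmetry each firm produces the same amount; substituting Σ_{j≠i} q_j = 3q_i yields q_i = 167/5.
Total output Q = 167/5 + 167/5 + 167/5 + 167/5 = 668/5.

133.60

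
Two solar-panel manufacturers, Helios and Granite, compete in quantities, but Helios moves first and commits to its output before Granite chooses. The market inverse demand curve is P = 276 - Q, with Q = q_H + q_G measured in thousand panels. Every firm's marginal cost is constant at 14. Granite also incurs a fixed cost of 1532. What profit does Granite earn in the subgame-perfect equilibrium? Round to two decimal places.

The follower Granite best-responds to any q_H: π_G = (276 - Q)q_G - 14q_G.
∂π_G/∂q_G = 262 - q_H - 2q_G = 0 gives the reaction function q_G = (262 - q_H)/2.
The leader anticipates this reaction. Substituting into P = 276 - Q gives P = 145 - (1/2)q_H, so π_H = (145 - (1/2)q_H)q_H - 14q_H.
Leader FOC: 131 - q_H = 0, so q_H = 131.
Then q_G = (262 - 131)/2 = 131/2.
Price P = 276 - 393/2 = 159/2.
Granite's profit: (159/2 - 14)·(131/2) - 1532 = 2758.2500.

2758.25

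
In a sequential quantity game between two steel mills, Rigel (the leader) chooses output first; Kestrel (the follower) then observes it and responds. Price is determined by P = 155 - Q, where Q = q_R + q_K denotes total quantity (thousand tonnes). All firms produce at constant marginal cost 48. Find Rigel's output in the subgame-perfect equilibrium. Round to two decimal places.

The follower Kestrel best-responds to any q_R: π_K = (155 - Q)q_K - 48q_K.
Setting the follower's marginal profit to zero, 107 - q_R - 2q_K = 0, i.e. q_K = (107 - q_R)/2.
Rigel substitutes q_K(q_R) into its own profit: π_R = q_R(155 - q_R - (107 - q_R)/2) - 48q_R = (203/2 - (1/2)q_R)q_R - 48q_R.
Leader FOC: 107/2 - q_R = 0, so q_R = 107/2.
Then q_K = (107 - 107/2)/2 = 107/4.

53.50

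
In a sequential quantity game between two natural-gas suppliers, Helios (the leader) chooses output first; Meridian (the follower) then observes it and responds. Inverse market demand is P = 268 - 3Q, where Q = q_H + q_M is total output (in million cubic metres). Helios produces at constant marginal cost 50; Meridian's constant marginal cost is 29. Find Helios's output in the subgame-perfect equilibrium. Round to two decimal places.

The follower Meridian best-responds to any q_H: π_M = (268 - 3Q)q_M - 29q_M.
Setting the follower's marginal profit to zero, 239 - 3q_H - 6q_M = 0, i.e. q_M = (239 - 3q_H)/6.
The leader anticipates this reaction. Substituting into P = 268 - 3Q gives P = 297/2 - (3/2)q_H, so π_H = (297/2 - (3/2)q_H)q_H - 50q_H.
Leader FOC: 197/2 - 3q_H = 0, so q_H = 197/6.
Then q_M = (239 - 3·(197/6))/6 = 281/12.

32.83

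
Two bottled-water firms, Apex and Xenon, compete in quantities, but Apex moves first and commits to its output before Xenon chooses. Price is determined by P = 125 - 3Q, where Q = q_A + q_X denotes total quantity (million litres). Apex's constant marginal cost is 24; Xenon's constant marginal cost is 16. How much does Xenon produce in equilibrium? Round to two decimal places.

The follower Xenon best-responds to any q_A: π_X = (125 - 3Q)q_X - 16q_X.
Follower FOC: 109 - 3q_A - 6q_X = 0, so q_X(q_A) = (109 - 3q_A)/6.
The leader anticipates this reaction. Substituting into P = 125 - 3Q gives P = 141/2 - (3/2)q_A, so π_A = (141/2 - (3/2)q_A)q_A - 24q_A.
Leader FOC: 93/2 - 3q_A = 0, so q_A = 31/2.
Then q_X = (109 - 3·(31/2))/6 = 125/12.

10.42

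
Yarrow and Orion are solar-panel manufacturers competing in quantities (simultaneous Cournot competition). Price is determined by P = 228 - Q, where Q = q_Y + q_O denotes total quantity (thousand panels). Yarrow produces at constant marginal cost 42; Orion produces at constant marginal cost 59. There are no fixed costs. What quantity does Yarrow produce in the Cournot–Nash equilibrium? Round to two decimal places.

67.67

Yarrow's profit: π_Y = (228 - Q)q_Y - (42q_Y). Setting ∂π_Y/∂q_Y = 0: 186 - 2q_Y - (q_O) = 0.
Orion's first-order condition: 169 - 2q_O - (q_Y) = 0.
Rearranging gives the reaction functions q_Y = (186 - q_O)/2 and q_O = (169 - q_Y)/2.
Solving the pair: q_Y = 203/3, q_O = 152/3.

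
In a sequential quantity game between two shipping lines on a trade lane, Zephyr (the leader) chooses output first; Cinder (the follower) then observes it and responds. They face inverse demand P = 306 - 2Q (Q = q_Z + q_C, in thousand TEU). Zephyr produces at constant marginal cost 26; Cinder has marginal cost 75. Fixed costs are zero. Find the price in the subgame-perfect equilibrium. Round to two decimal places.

The follower Cinder best-responds to any q_Z: π_C = (306 - 2Q)q_C - 75q_C.
Follower FOC: 231 - 2q_Z - 4q_C = 0, so q_C(q_Z) = (231 - 2q_Z)/4.
The leader anticipates this reaction. Substituting into P = 306 - 2Q gives P = 381/2 - q_Z, so π_Z = (381/2 - q_Z)q_Z - 26q_Z.
Leader FOC: 329/2 - 2q_Z = 0, so q_Z = 329/4.
Then q_C = (231 - 2·(329/4))/4 = 133/8.
Total output Q = 791/8, so price P = 306 - 2·(791/8) = 433/4.

108.25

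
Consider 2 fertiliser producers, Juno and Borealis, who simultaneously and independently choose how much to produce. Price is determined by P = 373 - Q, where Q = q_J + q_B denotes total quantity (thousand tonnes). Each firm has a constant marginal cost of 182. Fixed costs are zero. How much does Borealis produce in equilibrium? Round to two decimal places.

63.67

Each firm earns π_i = (373 - Q)q_i - 182q_i.
Setting ∂π_i/∂q_i = 0 with rivals' quantities fixed: 191 - 2q_i - q_j = 0.
By symmetry each firm produces the same amount; substituting q_j = q_i yields q_i = 191/3.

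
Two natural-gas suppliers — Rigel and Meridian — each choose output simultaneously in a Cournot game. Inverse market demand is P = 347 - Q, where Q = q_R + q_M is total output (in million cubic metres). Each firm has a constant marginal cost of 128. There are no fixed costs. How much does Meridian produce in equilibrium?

Each firm earns π_i = (347 - Q)q_i - 128q_i.
Setting ∂π_i/∂q_i = 0 with rivals' quantities fixed: 219 - 2q_i - q_j = 0.
With identical firms every q_j equals q_i, so q_j = q_i and 219 = 3q_i, giving q_i = 73.

73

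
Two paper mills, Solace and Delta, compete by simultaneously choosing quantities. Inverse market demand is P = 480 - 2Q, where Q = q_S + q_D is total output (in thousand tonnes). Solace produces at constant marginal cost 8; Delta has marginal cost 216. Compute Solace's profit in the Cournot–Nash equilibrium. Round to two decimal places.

Solace's profit: π_S = (480 - 2Q)q_S - (8q_S). Setting ∂π_S/∂q_S = 0: 472 - 4q_S - 2(q_D) = 0.
Delta's profit: π_D = (480 - 2Q)q_D - (216q_D). Setting ∂π_D/∂q_D = 0: 264 - 4q_D - 2(q_S) = 0.
Best responses: q_S = (472 - 2q_D)/4, q_D = (264 - 2q_S)/4.
Solving the pair: q_S = 340/3, q_D = 28/3.
Price P = 480 - 2·(368/3) = 704/3.
Solace's profit: (704/3 - 8)·(340/3) = 25688.8889.

25688.89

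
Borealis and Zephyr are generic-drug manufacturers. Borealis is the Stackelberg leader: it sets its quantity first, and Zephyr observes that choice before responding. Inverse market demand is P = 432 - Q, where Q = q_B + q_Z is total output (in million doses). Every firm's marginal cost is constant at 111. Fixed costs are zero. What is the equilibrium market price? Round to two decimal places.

The follower Zephyr best-responds to any q_B: π_Z = (432 - Q)q_Z - 111q_Z.
Setting the follower's marginal profit to zero, 321 - q_B - 2q_Z = 0, i.e. q_Z = (321 - q_B)/2.
The leader anticipates this reaction. Substituting into P = 432 - Q gives P = 543/2 - (1/2)q_B, so π_B = (543/2 - (1/2)q_B)q_B - 111q_B.
The leader's first-order condition 321/2 - q_B = 0 yields q_B = 321/2.
Then q_Z = (321 - 321/2)/2 = 321/4.
Total output Q = 963/4, so price P = 432 - 963/4 = 765/4.

191.25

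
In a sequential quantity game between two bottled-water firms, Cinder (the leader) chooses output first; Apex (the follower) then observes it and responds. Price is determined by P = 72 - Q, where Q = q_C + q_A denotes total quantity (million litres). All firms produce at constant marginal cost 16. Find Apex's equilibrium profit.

Solve by backward induction. Given q_C, the follower Apex maximises π_A = (72 - q_C - q_A)q_A - 16q_A.
∂π_A/∂q_A = 56 - q_C - 2q_A = 0 gives the reaction function q_A = (56 - q_C)/2.
Cinder substitutes q_A(q_C) into its own profit: π_C = q_C(72 - q_C - (56 - q_C)/2) - 16q_C = (44 - (1/2)q_C)q_C - 16q_C.
Maximising: ∂π_C/∂q_C = 28 - q_C = 0, giving q_C = 28.
Then q_A = (56 - 28)/2 = 14.
Price P = 72 - 42 = 30.
Apex's profit: (30 - 16)·14 = 196.

196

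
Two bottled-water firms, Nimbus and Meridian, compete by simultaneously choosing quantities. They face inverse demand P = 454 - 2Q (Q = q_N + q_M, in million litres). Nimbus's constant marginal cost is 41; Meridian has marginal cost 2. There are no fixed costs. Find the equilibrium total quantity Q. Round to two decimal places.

Nimbus's profit: π_N = (454 - 2Q)q_N - (41q_N). Setting ∂π_N/∂q_N = 0: 413 - 4q_N - 2(q_M) = 0.
Meridian's profit: π_M = (454 - 2Q)q_M - (2q_M). Setting ∂π_M/∂q_M = 0: 452 - 4q_M - 2(q_N) = 0.
So q_N = (413 - 2q_M)/4 and q_M = (452 - 2q_N)/4.
Solving the pair: q_N = 187/3, q_M = 491/6.
Total output Q = 187/3 + 491/6 = 865/6.

144.17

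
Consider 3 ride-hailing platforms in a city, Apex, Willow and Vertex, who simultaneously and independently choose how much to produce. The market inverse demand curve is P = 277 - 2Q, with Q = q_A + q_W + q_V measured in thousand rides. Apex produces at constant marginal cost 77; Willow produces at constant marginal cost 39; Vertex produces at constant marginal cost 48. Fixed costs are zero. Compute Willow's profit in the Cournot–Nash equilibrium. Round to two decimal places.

Apex's profit: π_A = (277 - 2Q)q_A - (77q_A). Setting ∂π_A/∂q_A = 0: 200 - 4q_A - 2(q_W + q_V) = 0.
Willow's first-order condition: 238 - 4q_W - 2(q_A + q_V) = 0.
Vertex's first-order condition: 229 - 4q_V - 2(q_A + q_W) = 0.
Adding the 3 conditions: 667 − 4Q − 4Q = 0, i.e. Q = 667/8.
Back-substituting: q_A = (200 − 667/4)/2 = 133/8, q_W = (238 − 667/4)/2 = 285/8, q_V = (229 − 667/4)/2 = 249/8.
Price P = 277 - 2·(667/8) = 441/4.
Willow's profit: (441/4 - 39)·(285/8) = 2538.2813.

2538.28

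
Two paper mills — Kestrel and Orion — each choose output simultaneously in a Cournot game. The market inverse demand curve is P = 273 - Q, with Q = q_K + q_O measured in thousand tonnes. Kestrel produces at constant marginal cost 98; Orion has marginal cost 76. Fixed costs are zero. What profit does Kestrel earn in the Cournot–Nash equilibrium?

Kestrel's profit: π_K = (273 - Q)q_K - (98q_K). Setting ∂π_K/∂q_K = 0: 175 - 2q_K - (q_O) = 0.
Orion's profit: π_O = (273 - Q)q_O - (76q_O). Setting ∂π_O/∂q_O = 0: 197 - 2q_O - (q_K) = 0.
Rearranging gives the reaction functions q_K = (175 - q_O)/2 and q_O = (197 - q_K)/2.
Solving the pair: q_K = 51, q_O = 73.
Price P = 273 - 124 = 149.
Kestrel's profit: (149 - 98)·51 = 2601.

2601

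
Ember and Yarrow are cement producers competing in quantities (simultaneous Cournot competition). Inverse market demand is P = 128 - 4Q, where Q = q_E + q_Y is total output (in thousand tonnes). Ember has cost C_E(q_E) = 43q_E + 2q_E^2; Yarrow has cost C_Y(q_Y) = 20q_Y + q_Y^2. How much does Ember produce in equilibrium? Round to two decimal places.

4.02

Ember's profit: π_E = (128 - 4Q)q_E - (43q_E + 2q_E²). Setting ∂π_E/∂q_E = 0: 85 - 12q_E - 4(q_Y) = 0.
Yarrow's profit: π_Y = (128 - 4Q)q_Y - (20q_Y + q_Y²). Setting ∂π_Y/∂q_Y = 0: 108 - 10q_Y - 4(q_E) = 0.
Best responses: q_E = (85 - 4q_Y)/12, q_Y = (108 - 4q_E)/10.
Solving the pair: q_E = 209/52, q_Y = 239/26.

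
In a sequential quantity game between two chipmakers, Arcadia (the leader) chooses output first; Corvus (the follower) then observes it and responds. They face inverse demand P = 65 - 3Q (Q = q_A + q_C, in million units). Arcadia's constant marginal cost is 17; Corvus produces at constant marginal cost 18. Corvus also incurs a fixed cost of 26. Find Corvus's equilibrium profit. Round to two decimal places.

16.19

The follower Corvus best-responds to any q_A: π_C = (65 - 3Q)q_C - 18q_C.
∂π_C/∂q_C = 47 - 3q_A - 6q_C = 0 gives the reaction function q_C = (47 - 3q_A)/6.
The leader anticipates this reaction. Substituting into P = 65 - 3Q gives P = 83/2 - (3/2)q_A, so π_A = (83/2 - (3/2)q_A)q_A - 17q_A.
Leader FOC: 49/2 - 3q_A = 0, so q_A = 49/6.
Then q_C = (47 - 3·(49/6))/6 = 15/4.
Price P = 65 - 3·(143/12) = 117/4.
Corvus's profit: (117/4 - 18)·(15/4) - 26 = 259/16.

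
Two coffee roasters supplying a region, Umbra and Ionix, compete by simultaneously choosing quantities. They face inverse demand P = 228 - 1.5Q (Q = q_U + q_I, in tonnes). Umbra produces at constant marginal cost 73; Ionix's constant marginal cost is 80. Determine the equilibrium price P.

Umbra's profit: π_U = (228 - 1.5Q)q_U - (73q_U). Setting ∂π_U/∂q_U = 0: 155 - 3q_U - (3/2)(q_I) = 0.
Ionix's first-order condition: 148 - 3q_I - (3/2)(q_U) = 0.
Rearranging gives the reaction functions q_U = (155 - (3/2)q_I)/3 and q_I = (148 - (3/2)q_U)/3.
Solving the pair: q_U = 36, q_I = 94/3.
Total output Q = 202/3, so price P = 228 - (3/2)·(202/3) = 127.

127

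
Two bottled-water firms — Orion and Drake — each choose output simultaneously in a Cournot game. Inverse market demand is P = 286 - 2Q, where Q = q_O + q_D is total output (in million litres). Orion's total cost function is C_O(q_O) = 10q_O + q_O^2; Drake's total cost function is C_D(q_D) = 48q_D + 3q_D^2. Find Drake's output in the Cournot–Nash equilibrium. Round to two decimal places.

Orion's profit: π_O = (286 - 2Q)q_O - (10q_O + q_O²). Setting ∂π_O/∂q_O = 0: 276 - 6q_O - 2(q_D) = 0.
Drake's first-order condition: 238 - 10q_D - 2(q_O) = 0.
So q_O = (276 - 2q_D)/6 and q_D = (238 - 2q_O)/10.
Substituting one into the other gives q_O = 571/14 and q_D = 219/14.

15.64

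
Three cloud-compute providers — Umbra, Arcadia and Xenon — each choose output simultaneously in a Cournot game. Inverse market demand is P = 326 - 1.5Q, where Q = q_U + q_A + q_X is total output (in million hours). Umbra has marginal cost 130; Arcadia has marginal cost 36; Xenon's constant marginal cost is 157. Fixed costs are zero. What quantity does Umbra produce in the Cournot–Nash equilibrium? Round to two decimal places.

21.50

Umbra's profit: π_U = (326 - 1.5Q)q_U - (130q_U). Setting ∂π_U/∂q_U = 0: 196 - 3q_U - (3/2)(q_A + q_X) = 0.
Arcadia's first-order condition: 290 - 3q_A - (3/2)(q_U + q_X) = 0.
Xenon's first-order condition: 169 - 3q_X - (3/2)(q_U + q_A) = 0.
Adding the 3 first-order conditions: 655 − 6Q = 0, so Q = 655/6.
Back-substituting: q_U = (196 − 655/4)/(3/2) = 43/2, q_A = (290 − 655/4)/(3/2) = 505/6, q_X = (169 − 655/4)/(3/2) = 7/2.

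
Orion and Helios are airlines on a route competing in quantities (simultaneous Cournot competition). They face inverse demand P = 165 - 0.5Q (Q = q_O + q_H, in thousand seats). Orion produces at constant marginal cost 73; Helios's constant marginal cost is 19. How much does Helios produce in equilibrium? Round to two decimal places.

133.33

Orion's profit: π_O = (165 - 0.5Q)q_O - (73q_O). Setting ∂π_O/∂q_O = 0: 92 - q_O - (1/2)(q_H) = 0.
Helios's profit: π_H = (165 - 0.5Q)q_H - (19q_H). Setting ∂π_H/∂q_H = 0: 146 - q_H - (1/2)(q_O) = 0.
Rearranging gives the reaction functions q_O = (92 - (1/2)q_H) and q_H = (146 - (1/2)q_O).
Substituting one into the other gives q_O = 76/3 and q_H = 400/3.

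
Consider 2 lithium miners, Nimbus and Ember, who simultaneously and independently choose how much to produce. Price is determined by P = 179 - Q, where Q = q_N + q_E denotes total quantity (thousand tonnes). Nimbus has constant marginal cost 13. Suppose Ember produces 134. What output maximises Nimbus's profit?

16

With the rival's output fixed at 134, Nimbus's profit is π_N = (179 - 134 - q_N)q_N - (13q_N) = (45 - q_N)q_N - (13q_N).
∂π_N/∂q_N = 32 - 2q_N = 0, so q_N = 16.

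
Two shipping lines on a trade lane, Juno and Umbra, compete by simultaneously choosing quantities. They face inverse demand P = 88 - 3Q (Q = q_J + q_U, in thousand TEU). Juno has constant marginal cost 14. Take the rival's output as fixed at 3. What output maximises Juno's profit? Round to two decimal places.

With the rival's output fixed at 3, Juno's profit is π_J = (88 - 3·3 - 3q_J)q_J - (14q_J) = (79 - 3q_J)q_J - (14q_J).
∂π_J/∂q_J = 65 - 6q_J = 0, so q_J = 65/6.

10.83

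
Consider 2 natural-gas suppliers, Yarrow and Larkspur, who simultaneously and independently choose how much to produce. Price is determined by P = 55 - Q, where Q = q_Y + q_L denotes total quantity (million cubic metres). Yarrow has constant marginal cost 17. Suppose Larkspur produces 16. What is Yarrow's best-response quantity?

With the rival's output fixed at 16, Yarrow's profit is π_Y = (55 - 16 - q_Y)q_Y - (17q_Y) = (39 - q_Y)q_Y - (17q_Y).
∂π_Y/∂q_Y = 22 - 2q_Y = 0, so q_Y = 11.

11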